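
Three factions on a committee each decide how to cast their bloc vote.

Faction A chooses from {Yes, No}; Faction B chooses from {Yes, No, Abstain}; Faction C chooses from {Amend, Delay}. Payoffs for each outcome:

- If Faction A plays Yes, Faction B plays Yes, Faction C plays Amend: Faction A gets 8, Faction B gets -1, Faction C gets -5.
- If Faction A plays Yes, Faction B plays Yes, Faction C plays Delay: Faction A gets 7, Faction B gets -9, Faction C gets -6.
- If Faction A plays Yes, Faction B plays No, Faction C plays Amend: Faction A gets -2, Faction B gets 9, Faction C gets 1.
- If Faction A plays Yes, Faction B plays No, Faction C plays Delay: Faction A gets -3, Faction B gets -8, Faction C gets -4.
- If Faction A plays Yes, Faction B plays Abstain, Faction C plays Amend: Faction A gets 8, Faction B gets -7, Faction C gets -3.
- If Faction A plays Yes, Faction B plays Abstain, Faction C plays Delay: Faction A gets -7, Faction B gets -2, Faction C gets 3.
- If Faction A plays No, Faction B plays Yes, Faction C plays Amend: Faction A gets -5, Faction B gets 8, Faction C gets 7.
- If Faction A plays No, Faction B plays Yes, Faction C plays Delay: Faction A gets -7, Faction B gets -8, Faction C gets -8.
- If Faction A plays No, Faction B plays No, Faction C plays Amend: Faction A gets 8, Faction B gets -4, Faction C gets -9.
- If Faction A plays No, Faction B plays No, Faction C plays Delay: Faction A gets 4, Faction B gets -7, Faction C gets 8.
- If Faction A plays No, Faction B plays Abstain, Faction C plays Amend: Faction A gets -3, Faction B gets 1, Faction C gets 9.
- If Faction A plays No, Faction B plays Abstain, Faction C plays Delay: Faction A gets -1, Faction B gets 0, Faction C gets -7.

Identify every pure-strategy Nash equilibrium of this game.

There is no pure-strategy Nash equilibrium.

For each strategy profile, look for a profitable unilateral deviation.
(Yes, Yes, Amend): Faction B can switch to No (-1 → 9). Not NE.
(Yes, Yes, Delay): Faction B can switch to No (-9 → -8). Not NE.
(Yes, No, Amend): Faction A can switch to No (-2 → 8). Not NE.
(Yes, No, Delay): Faction A can switch to No (-3 → 4). Not NE.
(Yes, Abstain, Amend): Faction B can switch to Yes (-7 → -1). Not NE.
(Yes, Abstain, Delay): Faction A can switch to No (-7 → -1). Not NE.
(The remaining 6 profiles each have a profitable deviation by the same check.)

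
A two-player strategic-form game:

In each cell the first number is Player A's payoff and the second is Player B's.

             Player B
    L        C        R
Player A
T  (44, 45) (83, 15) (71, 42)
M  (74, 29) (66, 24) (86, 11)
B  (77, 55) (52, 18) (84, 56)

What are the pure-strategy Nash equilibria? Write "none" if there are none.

Player A against L: payoffs 44, 74, 77 → best response B.
Player A against C: payoffs 83, 66, 52 → best response T.
Player A against R: payoffs 71, 86, 84 → best response M.
Player B against T: payoffs 45, 15, 42 → best response L.
Player B against M: payoffs 29, 24, 11 → best response L.
Player B against B: payoffs 55, 18, 56 → best response R.
No profile is a mutual best response for all players.

This game has no pure Nash equilibrium.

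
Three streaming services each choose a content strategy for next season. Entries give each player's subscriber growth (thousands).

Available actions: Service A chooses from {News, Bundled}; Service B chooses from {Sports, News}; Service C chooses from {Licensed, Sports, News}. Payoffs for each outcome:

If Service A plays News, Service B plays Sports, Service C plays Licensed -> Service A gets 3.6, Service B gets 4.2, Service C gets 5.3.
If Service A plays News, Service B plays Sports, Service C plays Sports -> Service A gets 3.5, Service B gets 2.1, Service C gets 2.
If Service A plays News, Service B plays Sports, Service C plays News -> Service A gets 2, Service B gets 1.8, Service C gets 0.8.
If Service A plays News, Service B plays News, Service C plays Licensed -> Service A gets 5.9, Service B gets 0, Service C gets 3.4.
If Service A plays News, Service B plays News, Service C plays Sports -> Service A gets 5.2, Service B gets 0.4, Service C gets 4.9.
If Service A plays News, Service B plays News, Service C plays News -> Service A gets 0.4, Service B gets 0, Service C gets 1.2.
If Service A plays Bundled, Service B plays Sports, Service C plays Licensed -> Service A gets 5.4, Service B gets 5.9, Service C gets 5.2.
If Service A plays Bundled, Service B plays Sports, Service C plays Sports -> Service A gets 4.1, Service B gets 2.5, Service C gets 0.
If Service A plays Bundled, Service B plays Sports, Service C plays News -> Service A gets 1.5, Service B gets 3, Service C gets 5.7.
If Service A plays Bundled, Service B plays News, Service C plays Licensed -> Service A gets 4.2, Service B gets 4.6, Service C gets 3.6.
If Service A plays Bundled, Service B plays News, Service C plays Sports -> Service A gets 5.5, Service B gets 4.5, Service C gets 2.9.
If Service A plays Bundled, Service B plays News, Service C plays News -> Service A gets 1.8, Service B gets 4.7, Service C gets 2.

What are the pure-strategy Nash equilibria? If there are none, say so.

Service A against (Sports, Licensed): payoffs 3.6, 5.4 → best response Bundled.
Service A against (Sports, Sports): payoffs 3.5, 4.1 → best response Bundled.
Service A against (Sports, News): payoffs 2, 1.5 → best response News.
Service A against (News, Licensed): payoffs 5.9, 4.2 → best response News.
Service A against (News, Sports): payoffs 5.2, 5.5 → best response Bundled.
Service A against (News, News): payoffs 0.4, 1.8 → best response Bundled.
Service B against (News, Licensed): payoffs 4.2, 0 → best response Sports.
Service B against (News, Sports): payoffs 2.1, 0.4 → best response Sports.
Service B against (News, News): payoffs 1.8, 0 → best response Sports.
Service B against (Bundled, Licensed): payoffs 5.9, 4.6 → best response Sports.
Service B against (Bundled, Sports): payoffs 2.5, 4.5 → best response News.
Service B against (Bundled, News): payoffs 3, 4.7 → best response News.
Service C against (News, Sports): payoffs 5.3, 2, 0.8 → best response Licensed.
Service C against (News, News): payoffs 3.4, 4.9, 1.2 → best response Sports.
Service C against (Bundled, Sports): payoffs 5.2, 0, 5.7 → best response News.
Service C against (Bundled, News): payoffs 3.6, 2.9, 2 → best response Licensed.
No profile is a mutual best response for all players.

none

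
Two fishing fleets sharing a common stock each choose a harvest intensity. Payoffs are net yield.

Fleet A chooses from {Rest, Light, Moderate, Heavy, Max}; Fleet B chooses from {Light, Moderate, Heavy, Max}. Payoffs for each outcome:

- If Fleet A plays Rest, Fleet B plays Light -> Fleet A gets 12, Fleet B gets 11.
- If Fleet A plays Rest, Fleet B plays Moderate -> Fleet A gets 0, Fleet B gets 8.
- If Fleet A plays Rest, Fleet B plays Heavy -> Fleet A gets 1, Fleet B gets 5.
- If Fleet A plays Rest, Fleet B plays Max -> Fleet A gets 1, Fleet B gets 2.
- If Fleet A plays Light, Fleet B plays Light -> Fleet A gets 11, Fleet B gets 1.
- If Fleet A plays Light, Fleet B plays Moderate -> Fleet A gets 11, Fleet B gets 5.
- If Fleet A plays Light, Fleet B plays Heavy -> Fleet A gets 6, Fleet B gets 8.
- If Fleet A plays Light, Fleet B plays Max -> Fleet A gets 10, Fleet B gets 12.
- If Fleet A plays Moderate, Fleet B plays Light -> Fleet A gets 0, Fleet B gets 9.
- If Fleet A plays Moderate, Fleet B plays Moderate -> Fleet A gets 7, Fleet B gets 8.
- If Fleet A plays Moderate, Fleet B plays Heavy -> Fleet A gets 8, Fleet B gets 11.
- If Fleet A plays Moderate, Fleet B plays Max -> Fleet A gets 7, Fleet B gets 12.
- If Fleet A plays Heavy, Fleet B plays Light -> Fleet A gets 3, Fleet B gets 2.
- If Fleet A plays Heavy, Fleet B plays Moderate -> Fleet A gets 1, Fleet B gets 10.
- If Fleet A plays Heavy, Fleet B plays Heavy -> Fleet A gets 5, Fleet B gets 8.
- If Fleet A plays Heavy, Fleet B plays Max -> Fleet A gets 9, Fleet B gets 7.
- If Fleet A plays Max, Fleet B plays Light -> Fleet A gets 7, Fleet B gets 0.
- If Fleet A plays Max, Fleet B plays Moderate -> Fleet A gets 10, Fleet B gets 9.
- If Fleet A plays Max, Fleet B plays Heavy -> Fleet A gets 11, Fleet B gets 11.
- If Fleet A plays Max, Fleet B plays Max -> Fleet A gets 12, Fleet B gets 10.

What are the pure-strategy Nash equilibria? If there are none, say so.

Pure-strategy Nash equilibria: (Rest, Light); (Max, Heavy)

Check each profile: it is a Nash equilibrium iff no player can strictly gain by switching unilaterally.
(Rest, Light): Fleet A gets 12, best alternative 11; Fleet B gets 11, best alternative 8. No profitable deviation — NE.
(Rest, Moderate): Fleet A can switch to Light (0 → 11). Not NE.
(Rest, Heavy): Fleet A can switch to Light (1 → 6). Not NE.
(Rest, Max): Fleet A can switch to Light (1 → 10). Not NE.
(Light, Light): Fleet A can switch to Rest (11 → 12). Not NE.
(Light, Moderate): Fleet B can switch to Heavy (5 → 8). Not NE.
(Light, Heavy): Fleet A can switch to Moderate (6 → 8). Not NE.
(Light, Max): Fleet A can switch to Max (10 → 12). Not NE.
(Moderate, Light): Fleet A can switch to Rest (0 → 12). Not NE.
(Max, Heavy): Fleet A gets 11, best alternative 8; Fleet B gets 11, best alternative 10. No profitable deviation — NE.
(The remaining 10 profiles each have a profitable deviation by the same check.)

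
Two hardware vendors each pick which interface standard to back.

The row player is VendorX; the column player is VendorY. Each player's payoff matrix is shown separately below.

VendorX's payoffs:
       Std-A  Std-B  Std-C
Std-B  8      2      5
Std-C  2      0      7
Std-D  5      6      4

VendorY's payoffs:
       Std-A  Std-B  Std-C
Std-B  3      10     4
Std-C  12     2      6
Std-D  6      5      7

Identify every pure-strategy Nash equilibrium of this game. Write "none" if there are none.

There is no pure-strategy Nash equilibrium.

For each strategy profile, look for a profitable unilateral deviation.
(Std-B, Std-A): VendorY can switch to Std-B (3 → 10). Not NE.
(Std-B, Std-B): VendorX can switch to Std-D (2 → 6). Not NE.
(Std-B, Std-C): VendorX can switch to Std-C (5 → 7). Not NE.
(Std-C, Std-A): VendorX can switch to Std-B (2 → 8). Not NE.
(Std-C, Std-B): VendorX can switch to Std-B (0 → 2). Not NE.
(Std-C, Std-C): VendorY can switch to Std-A (6 → 12). Not NE.
(Std-D, Std-A): VendorX can switch to Std-B (5 → 8). Not NE.
(Std-D, Std-B): VendorY can switch to Std-A (5 → 6). Not NE.
(The remaining 1 profile has a profitable deviation by the same check.)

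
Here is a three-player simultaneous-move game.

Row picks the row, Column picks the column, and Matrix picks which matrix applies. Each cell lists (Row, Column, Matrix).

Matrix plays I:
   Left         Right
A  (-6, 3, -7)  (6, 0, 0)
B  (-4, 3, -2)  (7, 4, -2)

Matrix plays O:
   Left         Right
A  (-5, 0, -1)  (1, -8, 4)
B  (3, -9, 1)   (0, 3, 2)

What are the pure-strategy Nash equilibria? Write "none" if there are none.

Row against (Left, I): payoffs -6, -4 → best response B.
Row against (Left, O): payoffs -5, 3 → best response B.
Row against (Right, I): payoffs 6, 7 → best response B.
Row against (Right, O): payoffs 1, 0 → best response A.
Column against (A, I): payoffs 3, 0 → best response Left.
Column against (A, O): payoffs 0, -8 → best response Left.
Column against (B, I): payoffs 3, 4 → best response Right.
Column against (B, O): payoffs -9, 3 → best response Right.
Matrix against (A, Left): payoffs -7, -1 → best response O.
Matrix against (A, Right): payoffs 0, 4 → best response O.
Matrix against (B, Left): payoffs -2, 1 → best response O.
Matrix against (B, Right): payoffs -2, 2 → best response O.
No profile is a mutual best response for all players.

No pure-strategy Nash equilibrium.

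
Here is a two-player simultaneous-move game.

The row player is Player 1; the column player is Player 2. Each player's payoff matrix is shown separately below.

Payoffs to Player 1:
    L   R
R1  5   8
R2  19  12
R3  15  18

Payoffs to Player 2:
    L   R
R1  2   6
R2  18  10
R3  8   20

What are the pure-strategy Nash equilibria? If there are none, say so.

The pure Nash equilibria are (R2, L) and (R3, R).

Check each profile: it is a Nash equilibrium iff no player can strictly gain by switching unilaterally.
(R1, L): Player 1 can switch to R2 (5 → 19). Not NE.
(R1, R): Player 1 can switch to R2 (8 → 12). Not NE.
(R2, L): Player 1 gets 19, best alternative 15; Player 2 gets 18, best alternative 10. No profitable deviation — NE.
(R2, R): Player 1 can switch to R3 (12 → 18). Not NE.
(R3, L): Player 1 can switch to R2 (15 → 19). Not NE.
(R3, R): Player 1 gets 18, best alternative 12; Player 2 gets 20, best alternative 8. No profitable deviation — NE.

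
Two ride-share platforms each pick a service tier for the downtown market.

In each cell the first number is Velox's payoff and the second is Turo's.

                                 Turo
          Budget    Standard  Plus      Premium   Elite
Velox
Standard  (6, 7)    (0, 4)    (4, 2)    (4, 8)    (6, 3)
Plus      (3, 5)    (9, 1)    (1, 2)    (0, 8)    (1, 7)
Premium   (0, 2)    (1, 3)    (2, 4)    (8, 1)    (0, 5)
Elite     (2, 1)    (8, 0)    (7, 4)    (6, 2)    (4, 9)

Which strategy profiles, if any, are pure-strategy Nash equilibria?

(Standard, Budget): Turo can switch to Premium (7 → 8). Not NE.
(Standard, Standard): Velox can switch to Plus (0 → 9). Not NE.
(Standard, Plus): Velox can switch to Elite (4 → 7). Not NE.
(Standard, Premium): Velox can switch to Premium (4 → 8). Not NE.
(Standard, Elite): Turo can switch to Budget (3 → 7). Not NE.
(Plus, Budget): Velox can switch to Standard (3 → 6). Not NE.
(Plus, Standard): Turo can switch to Budget (1 → 5). Not NE.
(Plus, Plus): Velox can switch to Standard (1 → 4). Not NE.
(Plus, Premium): Velox can switch to Standard (0 → 4). Not NE.
(Plus, Elite): Velox can switch to Standard (1 → 6). Not NE.
(The remaining 10 profiles each have a profitable deviation by the same check.)

none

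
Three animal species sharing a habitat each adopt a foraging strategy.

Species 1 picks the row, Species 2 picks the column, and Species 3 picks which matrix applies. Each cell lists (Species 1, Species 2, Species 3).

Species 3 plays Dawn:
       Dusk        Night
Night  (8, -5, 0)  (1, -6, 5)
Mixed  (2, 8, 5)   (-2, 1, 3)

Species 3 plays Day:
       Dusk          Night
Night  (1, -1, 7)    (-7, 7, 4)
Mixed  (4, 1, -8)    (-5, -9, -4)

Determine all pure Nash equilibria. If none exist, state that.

Species 1 against (Dusk, Dawn): payoffs 8, 2 → best response Night.
Species 1 against (Dusk, Day): payoffs 1, 4 → best response Mixed.
Species 1 against (Night, Dawn): payoffs 1, -2 → best response Night.
Species 1 against (Night, Day): payoffs -7, -5 → best response Mixed.
Species 2 against (Night, Dawn): payoffs -5, -6 → best response Dusk.
Species 2 against (Night, Day): payoffs -1, 7 → best response Night.
Species 2 against (Mixed, Dawn): payoffs 8, 1 → best response Dusk.
Species 2 against (Mixed, Day): payoffs 1, -9 → best response Dusk.
Species 3 against (Night, Dusk): payoffs 0, 7 → best response Day.
Species 3 against (Night, Night): payoffs 5, 4 → best response Dawn.
Species 3 against (Mixed, Dusk): payoffs 5, -8 → best response Dawn.
Species 3 against (Mixed, Night): payoffs 3, -4 → best response Dawn.
No profile is a mutual best response for all players.

There is no pure-strategy Nash equilibrium.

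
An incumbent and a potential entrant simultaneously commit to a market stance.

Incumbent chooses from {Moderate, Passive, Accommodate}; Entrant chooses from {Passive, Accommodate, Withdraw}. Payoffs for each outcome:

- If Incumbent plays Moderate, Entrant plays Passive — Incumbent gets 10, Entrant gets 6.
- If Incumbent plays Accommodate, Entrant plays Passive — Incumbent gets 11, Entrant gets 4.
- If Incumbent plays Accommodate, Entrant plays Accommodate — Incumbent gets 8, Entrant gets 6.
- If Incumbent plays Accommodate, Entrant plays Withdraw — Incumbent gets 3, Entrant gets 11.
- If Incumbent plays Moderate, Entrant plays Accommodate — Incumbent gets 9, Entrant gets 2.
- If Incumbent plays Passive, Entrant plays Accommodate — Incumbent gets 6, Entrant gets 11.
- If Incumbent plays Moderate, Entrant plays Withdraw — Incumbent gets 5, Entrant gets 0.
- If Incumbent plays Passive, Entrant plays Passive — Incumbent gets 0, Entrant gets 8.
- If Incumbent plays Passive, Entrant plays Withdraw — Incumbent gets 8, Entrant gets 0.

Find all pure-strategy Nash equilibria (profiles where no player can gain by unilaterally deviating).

none

(Moderate, Passive): Incumbent can switch to Accommodate (10 → 11). Not NE.
(Moderate, Accommodate): Entrant can switch to Passive (2 → 6). Not NE.
(Moderate, Withdraw): Incumbent can switch to Passive (5 → 8). Not NE.
(Passive, Passive): Incumbent can switch to Moderate (0 → 10). Not NE.
(Passive, Accommodate): Incumbent can switch to Moderate (6 → 9). Not NE.
(Passive, Withdraw): Entrant can switch to Passive (0 → 8). Not NE.
(Accommodate, Passive): Entrant can switch to Accommodate (4 → 6). Not NE.
(Accommodate, Accommodate): Incumbent can switch to Moderate (8 → 9). Not NE.
(Accommodate, Withdraw): Incumbent can switch to Moderate (3 → 5). Not NE.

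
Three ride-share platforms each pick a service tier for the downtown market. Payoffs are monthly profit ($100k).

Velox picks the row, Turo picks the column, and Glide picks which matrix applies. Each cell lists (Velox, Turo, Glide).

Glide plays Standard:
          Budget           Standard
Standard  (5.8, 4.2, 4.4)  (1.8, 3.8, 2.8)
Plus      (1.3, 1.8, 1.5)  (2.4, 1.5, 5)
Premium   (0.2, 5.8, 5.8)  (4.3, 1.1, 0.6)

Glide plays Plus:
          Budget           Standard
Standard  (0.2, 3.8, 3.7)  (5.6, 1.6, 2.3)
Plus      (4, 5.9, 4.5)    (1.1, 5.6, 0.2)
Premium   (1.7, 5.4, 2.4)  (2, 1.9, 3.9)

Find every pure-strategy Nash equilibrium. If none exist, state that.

(Standard, Budget, Standard) and (Plus, Budget, Plus)

(Standard, Budget, Standard): Velox gets 5.8, best alternative 1.3; Turo gets 4.2, best alternative 3.8; Glide gets 4.4, best alternative 3.7. No profitable deviation — NE.
(Standard, Budget, Plus): Velox can switch to Plus (0.2 → 4). Not NE.
(Standard, Standard, Standard): Velox can switch to Plus (1.8 → 2.4). Not NE.
(Standard, Standard, Plus): Turo can switch to Budget (1.6 → 3.8). Not NE.
(Plus, Budget, Standard): Velox can switch to Standard (1.3 → 5.8). Not NE.
(Plus, Budget, Plus): Velox gets 4, best alternative 1.7; Turo gets 5.9, best alternative 5.6; Glide gets 4.5, best alternative 1.5. No profitable deviation — NE.
(Plus, Standard, Standard): Velox can switch to Premium (2.4 → 4.3). Not NE.
(Plus, Standard, Plus): Velox can switch to Standard (1.1 → 5.6). Not NE.
(Premium, Budget, Standard): Velox can switch to Standard (0.2 → 5.8). Not NE.
(Premium, Budget, Plus): Velox can switch to Plus (1.7 → 4). Not NE.
(Premium, Standard, Standard): Turo can switch to Budget (1.1 → 5.8). Not NE.
(Premium, Standard, Plus): Velox can switch to Standard (2 → 5.6). Not NE.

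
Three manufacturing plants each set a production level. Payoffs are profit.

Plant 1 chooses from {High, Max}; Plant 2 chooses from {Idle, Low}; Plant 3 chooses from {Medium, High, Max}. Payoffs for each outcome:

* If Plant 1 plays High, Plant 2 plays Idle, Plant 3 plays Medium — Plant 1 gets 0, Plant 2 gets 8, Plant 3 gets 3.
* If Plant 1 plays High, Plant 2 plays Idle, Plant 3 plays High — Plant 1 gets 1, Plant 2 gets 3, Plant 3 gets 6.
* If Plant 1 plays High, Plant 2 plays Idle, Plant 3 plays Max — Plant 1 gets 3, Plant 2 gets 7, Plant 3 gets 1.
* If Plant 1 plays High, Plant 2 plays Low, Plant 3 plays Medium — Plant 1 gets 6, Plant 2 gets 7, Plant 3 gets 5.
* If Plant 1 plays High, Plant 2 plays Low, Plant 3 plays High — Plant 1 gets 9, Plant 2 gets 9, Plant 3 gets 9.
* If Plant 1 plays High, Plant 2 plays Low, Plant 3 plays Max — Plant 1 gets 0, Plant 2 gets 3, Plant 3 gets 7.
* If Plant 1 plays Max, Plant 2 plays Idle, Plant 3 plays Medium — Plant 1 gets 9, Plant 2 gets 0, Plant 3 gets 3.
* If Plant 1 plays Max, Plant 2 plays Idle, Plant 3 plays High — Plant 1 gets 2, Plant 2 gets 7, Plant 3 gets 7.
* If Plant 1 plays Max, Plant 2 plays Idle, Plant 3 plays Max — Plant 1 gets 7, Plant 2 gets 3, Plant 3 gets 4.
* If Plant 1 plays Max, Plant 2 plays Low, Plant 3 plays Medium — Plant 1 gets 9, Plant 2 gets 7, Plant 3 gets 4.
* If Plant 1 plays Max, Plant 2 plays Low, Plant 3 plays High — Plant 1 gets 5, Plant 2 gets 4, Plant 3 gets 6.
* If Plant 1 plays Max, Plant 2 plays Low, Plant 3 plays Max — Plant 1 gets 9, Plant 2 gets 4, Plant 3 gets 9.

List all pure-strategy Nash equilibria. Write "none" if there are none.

Pure-strategy Nash equilibria: (High, Low, High) and (Max, Idle, High) and (Max, Low, Max)

Plant 1 against (Idle, Medium): payoffs 0, 9 → best response Max.
Plant 1 against (Idle, High): payoffs 1, 2 → best response Max.
Plant 1 against (Idle, Max): payoffs 3, 7 → best response Max.
Plant 1 against (Low, Medium): payoffs 6, 9 → best response Max.
Plant 1 against (Low, High): payoffs 9, 5 → best response High.
Plant 1 against (Low, Max): payoffs 0, 9 → best response Max.
Plant 2 against (High, Medium): payoffs 8, 7 → best response Idle.
Plant 2 against (High, High): payoffs 3, 9 → best response Low.
Plant 2 against (High, Max): payoffs 7, 3 → best response Idle.
Plant 2 against (Max, Medium): payoffs 0, 7 → best response Low.
Plant 2 against (Max, High): payoffs 7, 4 → best response Idle.
Plant 2 against (Max, Max): payoffs 3, 4 → best response Low.
Plant 3 against (High, Idle): payoffs 3, 6, 1 → best response High.
Plant 3 against (High, Low): payoffs 5, 9, 7 → best response High.
Plant 3 against (Max, Idle): payoffs 3, 7, 4 → best response High.
Plant 3 against (Max, Low): payoffs 4, 6, 9 → best response Max.
Mutual best responses: (High, Low, High); (Max, Idle, High); (Max, Low, Max).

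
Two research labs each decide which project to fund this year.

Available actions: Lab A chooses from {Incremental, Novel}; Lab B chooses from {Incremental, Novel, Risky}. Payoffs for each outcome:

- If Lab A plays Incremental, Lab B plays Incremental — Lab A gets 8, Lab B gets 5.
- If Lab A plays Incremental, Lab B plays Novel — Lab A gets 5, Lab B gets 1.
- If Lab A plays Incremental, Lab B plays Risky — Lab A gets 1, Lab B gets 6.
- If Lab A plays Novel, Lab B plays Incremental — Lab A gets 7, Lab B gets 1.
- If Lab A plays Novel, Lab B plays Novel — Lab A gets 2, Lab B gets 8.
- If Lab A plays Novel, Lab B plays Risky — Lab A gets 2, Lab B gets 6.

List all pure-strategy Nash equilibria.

Lab A against Incremental: payoffs 8, 7 → best response Incremental.
Lab A against Novel: payoffs 5, 2 → best response Incremental.
Lab A against Risky: payoffs 1, 2 → best response Novel.
Lab B against Incremental: payoffs 5, 1, 6 → best response Risky.
Lab B against Novel: payoffs 1, 8, 6 → best response Novel.
No profile is a mutual best response for all players.

none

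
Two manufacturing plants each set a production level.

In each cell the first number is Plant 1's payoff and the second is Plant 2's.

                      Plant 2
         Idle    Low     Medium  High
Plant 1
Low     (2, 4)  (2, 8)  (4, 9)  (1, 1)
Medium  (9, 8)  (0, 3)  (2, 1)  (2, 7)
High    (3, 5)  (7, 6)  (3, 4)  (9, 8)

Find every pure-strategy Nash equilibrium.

Plant 1 against Idle: payoffs 2, 9, 3 → best response Medium.
Plant 1 against Low: payoffs 2, 0, 7 → best response High.
Plant 1 against Medium: payoffs 4, 2, 3 → best response Low.
Plant 1 against High: payoffs 1, 2, 9 → best response High.
Plant 2 against Low: payoffs 4, 8, 9, 1 → best response Medium.
Plant 2 against Medium: payoffs 8, 3, 1, 7 → best response Idle.
Plant 2 against High: payoffs 5, 6, 4, 8 → best response High.
Mutual best responses: (Low, Medium); (Medium, Idle); (High, High).

The pure Nash equilibria are (Low, Medium) and (Medium, Idle) and (High, High).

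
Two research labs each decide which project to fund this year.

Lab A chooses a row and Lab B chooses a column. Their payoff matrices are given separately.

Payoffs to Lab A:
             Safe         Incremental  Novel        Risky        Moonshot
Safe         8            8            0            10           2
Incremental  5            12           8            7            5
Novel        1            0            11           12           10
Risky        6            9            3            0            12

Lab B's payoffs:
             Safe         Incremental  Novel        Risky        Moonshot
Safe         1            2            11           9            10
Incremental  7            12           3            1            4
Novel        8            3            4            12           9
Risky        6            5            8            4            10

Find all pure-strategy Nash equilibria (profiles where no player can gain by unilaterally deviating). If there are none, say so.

(Incremental, Incremental), (Novel, Risky), (Risky, Moonshot)

(Safe, Safe): Lab B can switch to Incremental (1 → 2). Not NE.
(Safe, Incremental): Lab A can switch to Incremental (8 → 12). Not NE.
(Safe, Novel): Lab A can switch to Incremental (0 → 8). Not NE.
(Safe, Risky): Lab A can switch to Novel (10 → 12). Not NE.
(Safe, Moonshot): Lab A can switch to Incremental (2 → 5). Not NE.
(Incremental, Safe): Lab A can switch to Safe (5 → 8). Not NE.
(Incremental, Incremental): Lab A gets 12, best alternative 9; Lab B gets 12, best alternative 7. No profitable deviation — NE.
(Incremental, Novel): Lab A can switch to Novel (8 → 11). Not NE.
(Incremental, Risky): Lab A can switch to Safe (7 → 10). Not NE.
(Incremental, Moonshot): Lab A can switch to Novel (5 → 10). Not NE.
(Novel, Safe): Lab A can switch to Safe (1 → 8). Not NE.
(Novel, Risky): Lab A gets 12, best alternative 10; Lab B gets 12, best alternative 9. No profitable deviation — NE.
(Risky, Moonshot): Lab A gets 12, best alternative 10; Lab B gets 10, best alternative 8. No profitable deviation — NE.
(The remaining 7 profiles each have a profitable deviation by the same check.)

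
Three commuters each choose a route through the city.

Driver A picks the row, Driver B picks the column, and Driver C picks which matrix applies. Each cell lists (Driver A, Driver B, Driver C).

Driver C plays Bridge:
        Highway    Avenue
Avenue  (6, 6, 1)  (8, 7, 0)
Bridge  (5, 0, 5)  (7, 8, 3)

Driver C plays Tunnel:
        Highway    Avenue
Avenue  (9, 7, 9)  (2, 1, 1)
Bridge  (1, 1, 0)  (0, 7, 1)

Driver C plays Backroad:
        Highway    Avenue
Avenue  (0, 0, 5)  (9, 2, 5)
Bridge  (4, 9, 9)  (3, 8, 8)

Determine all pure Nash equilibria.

Driver A against (Highway, Bridge): payoffs 6, 5 → best response Avenue.
Driver A against (Highway, Tunnel): payoffs 9, 1 → best response Avenue.
Driver A against (Highway, Backroad): payoffs 0, 4 → best response Bridge.
Driver A against (Avenue, Bridge): payoffs 8, 7 → best response Avenue.
Driver A against (Avenue, Tunnel): payoffs 2, 0 → best response Avenue.
Driver A against (Avenue, Backroad): payoffs 9, 3 → best response Avenue.
Driver B against (Avenue, Bridge): payoffs 6, 7 → best response Avenue.
Driver B against (Avenue, Tunnel): payoffs 7, 1 → best response Highway.
Driver B against (Avenue, Backroad): payoffs 0, 2 → best response Avenue.
Driver B against (Bridge, Bridge): payoffs 0, 8 → best response Avenue.
Driver B against (Bridge, Tunnel): payoffs 1, 7 → best response Avenue.
Driver B against (Bridge, Backroad): payoffs 9, 8 → best response Highway.
Driver C against (Avenue, Highway): payoffs 1, 9, 5 → best response Tunnel.
Driver C against (Avenue, Avenue): payoffs 0, 1, 5 → best response Backroad.
Driver C against (Bridge, Highway): payoffs 5, 0, 9 → best response Backroad.
Driver C against (Bridge, Avenue): payoffs 3, 1, 8 → best response Backroad.
Mutual best responses: (Avenue, Highway, Tunnel); (Avenue, Avenue, Backroad); (Bridge, Highway, Backroad).

Pure-strategy Nash equilibria: (Avenue, Highway, Tunnel) and (Avenue, Avenue, Backroad) and (Bridge, Highway, Backroad)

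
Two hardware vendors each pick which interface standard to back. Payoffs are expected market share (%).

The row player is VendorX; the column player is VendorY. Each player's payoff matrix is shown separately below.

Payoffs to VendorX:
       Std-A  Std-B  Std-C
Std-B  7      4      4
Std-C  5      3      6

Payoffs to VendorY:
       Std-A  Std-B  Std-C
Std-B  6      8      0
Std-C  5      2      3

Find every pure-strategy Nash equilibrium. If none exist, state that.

The unique pure-strategy Nash equilibrium is (Std-B, Std-B).

VendorX against Std-A: payoffs 7, 5 → best response Std-B.
VendorX against Std-B: payoffs 4, 3 → best response Std-B.
VendorX against Std-C: payoffs 4, 6 → best response Std-C.
VendorY against Std-B: payoffs 6, 8, 0 → best response Std-B.
VendorY against Std-C: payoffs 5, 2, 3 → best response Std-A.
Mutual best responses: (Std-B, Std-B).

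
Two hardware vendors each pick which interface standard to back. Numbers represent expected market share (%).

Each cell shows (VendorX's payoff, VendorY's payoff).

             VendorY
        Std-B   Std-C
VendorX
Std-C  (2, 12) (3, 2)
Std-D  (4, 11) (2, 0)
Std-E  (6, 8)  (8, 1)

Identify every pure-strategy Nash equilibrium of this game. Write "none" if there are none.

For each player, find the best response to each opponent profile; mutual best responses are the pure NE.
VendorX against Std-B: payoffs 2, 4, 6 → best response Std-E.
VendorX against Std-C: payoffs 3, 2, 8 → best response Std-E.
VendorY against Std-C: payoffs 12, 2 → best response Std-B.
VendorY against Std-D: payoffs 11, 0 → best response Std-B.
VendorY against Std-E: payoffs 8, 1 → best response Std-B.
Mutual best responses: (Std-E, Std-B).

(Std-E, Std-B)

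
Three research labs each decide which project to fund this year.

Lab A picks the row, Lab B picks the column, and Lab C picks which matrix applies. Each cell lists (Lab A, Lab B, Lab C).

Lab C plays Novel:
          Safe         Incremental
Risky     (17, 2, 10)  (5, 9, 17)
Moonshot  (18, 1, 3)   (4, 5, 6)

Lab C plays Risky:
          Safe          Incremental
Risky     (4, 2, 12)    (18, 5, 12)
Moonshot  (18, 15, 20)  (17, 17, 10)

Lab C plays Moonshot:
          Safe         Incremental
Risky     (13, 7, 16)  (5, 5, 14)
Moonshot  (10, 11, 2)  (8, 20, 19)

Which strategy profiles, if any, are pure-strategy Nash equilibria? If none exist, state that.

The pure Nash equilibria are (Risky, Safe, Moonshot) and (Risky, Incremental, Novel) and (Moonshot, Incremental, Moonshot).

For each player, find the best response to each opponent profile; mutual best responses are the pure NE.
Lab A against (Safe, Novel): payoffs 17, 18 → best response Moonshot.
Lab A against (Safe, Risky): payoffs 4, 18 → best response Moonshot.
Lab A against (Safe, Moonshot): payoffs 13, 10 → best response Risky.
Lab A against (Incremental, Novel): payoffs 5, 4 → best response Risky.
Lab A against (Incremental, Risky): payoffs 18, 17 → best response Risky.
Lab A against (Incremental, Moonshot): payoffs 5, 8 → best response Moonshot.
Lab B against (Risky, Novel): payoffs 2, 9 → best response Incremental.
Lab B against (Risky, Risky): payoffs 2, 5 → best response Incremental.
Lab B against (Risky, Moonshot): payoffs 7, 5 → best response Safe.
Lab B against (Moonshot, Novel): payoffs 1, 5 → best response Incremental.
Lab B against (Moonshot, Risky): payoffs 15, 17 → best response Incremental.
Lab B against (Moonshot, Moonshot): payoffs 11, 20 → best response Incremental.
Lab C against (Risky, Safe): payoffs 10, 12, 16 → best response Moonshot.
Lab C against (Risky, Incremental): payoffs 17, 12, 14 → best response Novel.
Lab C against (Moonshot, Safe): payoffs 3, 20, 2 → best response Risky.
Lab C against (Moonshot, Incremental): payoffs 6, 10, 19 → best response Moonshot.
Mutual best responses: (Risky, Safe, Moonshot); (Risky, Incremental, Novel); (Moonshot, Incremental, Moonshot).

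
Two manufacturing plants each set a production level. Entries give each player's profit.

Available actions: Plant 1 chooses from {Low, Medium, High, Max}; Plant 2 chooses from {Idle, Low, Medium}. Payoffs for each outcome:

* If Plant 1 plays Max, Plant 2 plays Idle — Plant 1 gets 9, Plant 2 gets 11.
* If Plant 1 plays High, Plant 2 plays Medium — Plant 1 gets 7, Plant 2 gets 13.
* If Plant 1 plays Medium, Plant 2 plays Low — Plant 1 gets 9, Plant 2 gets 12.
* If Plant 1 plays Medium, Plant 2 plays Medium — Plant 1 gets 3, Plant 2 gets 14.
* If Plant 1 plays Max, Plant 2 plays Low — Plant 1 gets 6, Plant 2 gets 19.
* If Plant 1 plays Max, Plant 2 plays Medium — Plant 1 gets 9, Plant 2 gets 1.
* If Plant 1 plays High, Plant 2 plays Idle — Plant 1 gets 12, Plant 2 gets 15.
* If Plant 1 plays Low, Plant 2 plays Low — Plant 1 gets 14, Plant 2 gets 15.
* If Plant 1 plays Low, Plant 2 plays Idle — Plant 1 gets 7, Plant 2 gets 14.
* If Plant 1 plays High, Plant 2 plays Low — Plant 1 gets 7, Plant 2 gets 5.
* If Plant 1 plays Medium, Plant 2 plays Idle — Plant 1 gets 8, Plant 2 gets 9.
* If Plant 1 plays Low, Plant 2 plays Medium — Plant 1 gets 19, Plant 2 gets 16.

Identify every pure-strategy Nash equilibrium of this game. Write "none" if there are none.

Pure-strategy Nash equilibria: (Low, Medium); (High, Idle)

For each player, find the best response to each opponent profile; mutual best responses are the pure NE.
Plant 1 against Idle: payoffs 7, 8, 12, 9 → best response High.
Plant 1 against Low: payoffs 14, 9, 7, 6 → best response Low.
Plant 1 against Medium: payoffs 19, 3, 7, 9 → best response Low.
Plant 2 against Low: payoffs 14, 15, 16 → best response Medium.
Plant 2 against Medium: payoffs 9, 12, 14 → best response Medium.
Plant 2 against High: payoffs 15, 5, 13 → best response Idle.
Plant 2 against Max: payoffs 11, 19, 1 → best response Low.
Mutual best responses: (Low, Medium); (High, Idle).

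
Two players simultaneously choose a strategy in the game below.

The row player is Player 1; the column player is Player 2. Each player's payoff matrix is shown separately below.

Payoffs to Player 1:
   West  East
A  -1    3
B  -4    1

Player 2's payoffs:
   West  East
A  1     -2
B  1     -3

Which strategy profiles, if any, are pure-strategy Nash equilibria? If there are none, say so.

(A, West)

(A, West): Player 1 gets -1, best alternative -4; Player 2 gets 1, best alternative -2. No profitable deviation — NE.
(A, East): Player 2 can switch to West (-2 → 1). Not NE.
(B, West): Player 1 can switch to A (-4 → -1). Not NE.
(B, East): Player 1 can switch to A (1 → 3). Not NE.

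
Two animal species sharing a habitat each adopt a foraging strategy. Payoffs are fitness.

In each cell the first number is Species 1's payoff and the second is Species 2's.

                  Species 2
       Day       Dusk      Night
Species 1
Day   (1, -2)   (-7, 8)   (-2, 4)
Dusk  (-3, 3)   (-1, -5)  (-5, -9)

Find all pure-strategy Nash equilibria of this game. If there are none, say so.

Check each profile: it is a Nash equilibrium iff no player can strictly gain by switching unilaterally.
(Day, Day): Species 2 can switch to Dusk (-2 → 8). Not NE.
(Day, Dusk): Species 1 can switch to Dusk (-7 → -1). Not NE.
(Day, Night): Species 2 can switch to Dusk (4 → 8). Not NE.
(Dusk, Day): Species 1 can switch to Day (-3 → 1). Not NE.
(Dusk, Dusk): Species 2 can switch to Day (-5 → 3). Not NE.
(Dusk, Night): Species 1 can switch to Day (-5 → -2). Not NE.

There is no pure-strategy Nash equilibrium.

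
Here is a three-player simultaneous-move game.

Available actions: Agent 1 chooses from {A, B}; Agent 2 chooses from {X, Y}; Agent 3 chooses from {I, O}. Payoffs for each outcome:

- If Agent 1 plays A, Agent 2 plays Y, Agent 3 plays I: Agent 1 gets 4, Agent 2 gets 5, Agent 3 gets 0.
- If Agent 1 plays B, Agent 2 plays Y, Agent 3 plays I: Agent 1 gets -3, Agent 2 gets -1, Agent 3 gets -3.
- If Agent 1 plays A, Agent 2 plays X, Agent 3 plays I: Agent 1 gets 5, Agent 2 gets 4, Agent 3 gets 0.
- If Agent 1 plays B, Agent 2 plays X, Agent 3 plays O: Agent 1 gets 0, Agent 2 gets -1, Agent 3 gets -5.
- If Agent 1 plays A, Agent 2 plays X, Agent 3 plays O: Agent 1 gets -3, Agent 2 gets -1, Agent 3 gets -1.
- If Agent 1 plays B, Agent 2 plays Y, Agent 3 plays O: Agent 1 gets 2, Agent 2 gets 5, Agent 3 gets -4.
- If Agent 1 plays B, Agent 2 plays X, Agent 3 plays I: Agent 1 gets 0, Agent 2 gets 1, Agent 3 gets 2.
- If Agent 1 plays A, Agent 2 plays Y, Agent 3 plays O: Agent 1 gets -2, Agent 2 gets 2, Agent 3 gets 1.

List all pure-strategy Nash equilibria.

This game has no pure Nash equilibrium.

(A, X, I): Agent 2 can switch to Y (4 → 5). Not NE.
(A, X, O): Agent 1 can switch to B (-3 → 0). Not NE.
(A, Y, I): Agent 3 can switch to O (0 → 1). Not NE.
(A, Y, O): Agent 1 can switch to B (-2 → 2). Not NE.
(B, X, I): Agent 1 can switch to A (0 → 5). Not NE.
(B, X, O): Agent 2 can switch to Y (-1 → 5). Not NE.
(B, Y, I): Agent 1 can switch to A (-3 → 4). Not NE.
(B, Y, O): Agent 3 can switch to I (-4 → -3). Not NE.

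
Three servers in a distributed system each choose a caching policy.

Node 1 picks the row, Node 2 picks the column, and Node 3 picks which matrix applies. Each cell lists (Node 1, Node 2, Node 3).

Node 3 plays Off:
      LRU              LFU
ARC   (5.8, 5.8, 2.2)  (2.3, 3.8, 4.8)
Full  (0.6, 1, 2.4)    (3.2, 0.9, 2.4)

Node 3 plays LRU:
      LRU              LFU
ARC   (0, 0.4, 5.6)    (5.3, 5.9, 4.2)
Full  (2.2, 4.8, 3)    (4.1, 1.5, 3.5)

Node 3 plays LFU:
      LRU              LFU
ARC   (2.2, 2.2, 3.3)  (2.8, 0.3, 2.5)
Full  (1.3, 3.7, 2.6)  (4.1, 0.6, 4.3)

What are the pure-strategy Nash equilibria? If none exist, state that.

The unique pure-strategy Nash equilibrium is (Full, LRU, LRU).

(ARC, LRU, Off): Node 3 can switch to LRU (2.2 → 5.6). Not NE.
(ARC, LRU, LRU): Node 1 can switch to Full (0 → 2.2). Not NE.
(ARC, LRU, LFU): Node 3 can switch to LRU (3.3 → 5.6). Not NE.
(ARC, LFU, Off): Node 1 can switch to Full (2.3 → 3.2). Not NE.
(ARC, LFU, LRU): Node 3 can switch to Off (4.2 → 4.8). Not NE.
(ARC, LFU, LFU): Node 1 can switch to Full (2.8 → 4.1). Not NE.
(Full, LRU, Off): Node 1 can switch to ARC (0.6 → 5.8). Not NE.
(Full, LRU, LRU): Node 1 gets 2.2, best alternative 0; Node 2 gets 4.8, best alternative 1.5; Node 3 gets 3, best alternative 2.6. No profitable deviation — NE.
(Full, LRU, LFU): Node 1 can switch to ARC (1.3 → 2.2). Not NE.
(Full, LFU, Off): Node 2 can switch to LRU (0.9 → 1). Not NE.
(Full, LFU, LRU): Node 1 can switch to ARC (4.1 → 5.3). Not NE.
(Full, LFU, LFU): Node 2 can switch to LRU (0.6 → 3.7). Not NE.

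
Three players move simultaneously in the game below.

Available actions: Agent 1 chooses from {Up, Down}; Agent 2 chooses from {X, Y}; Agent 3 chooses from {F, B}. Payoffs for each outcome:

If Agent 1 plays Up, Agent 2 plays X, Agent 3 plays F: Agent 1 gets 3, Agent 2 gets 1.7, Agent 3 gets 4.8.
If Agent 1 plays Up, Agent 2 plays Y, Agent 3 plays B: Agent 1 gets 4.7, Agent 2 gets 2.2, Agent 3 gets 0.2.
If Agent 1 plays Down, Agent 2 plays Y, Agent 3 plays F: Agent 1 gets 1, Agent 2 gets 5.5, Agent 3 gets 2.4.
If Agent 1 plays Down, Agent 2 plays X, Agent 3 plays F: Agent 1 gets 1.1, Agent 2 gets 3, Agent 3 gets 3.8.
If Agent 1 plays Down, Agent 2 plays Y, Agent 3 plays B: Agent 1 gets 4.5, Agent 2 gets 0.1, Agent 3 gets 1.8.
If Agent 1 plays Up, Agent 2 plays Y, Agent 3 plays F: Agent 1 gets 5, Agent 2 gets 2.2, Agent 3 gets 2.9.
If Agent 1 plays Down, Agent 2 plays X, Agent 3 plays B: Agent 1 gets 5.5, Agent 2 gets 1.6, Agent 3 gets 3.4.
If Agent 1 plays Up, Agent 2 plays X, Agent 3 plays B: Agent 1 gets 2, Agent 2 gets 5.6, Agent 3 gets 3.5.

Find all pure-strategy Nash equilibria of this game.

(Up, Y, F)

(Up, X, F): Agent 2 can switch to Y (1.7 → 2.2). Not NE.
(Up, X, B): Agent 1 can switch to Down (2 → 5.5). Not NE.
(Up, Y, F): Agent 1 gets 5, best alternative 1; Agent 2 gets 2.2, best alternative 1.7; Agent 3 gets 2.9, best alternative 0.2. No profitable deviation — NE.
(Up, Y, B): Agent 2 can switch to X (2.2 → 5.6). Not NE.
(Down, X, F): Agent 1 can switch to Up (1.1 → 3). Not NE.
(Down, X, B): Agent 3 can switch to F (3.4 → 3.8). Not NE.
(Down, Y, F): Agent 1 can switch to Up (1 → 5). Not NE.
(The remaining 1 profile has a profitable deviation by the same check.)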